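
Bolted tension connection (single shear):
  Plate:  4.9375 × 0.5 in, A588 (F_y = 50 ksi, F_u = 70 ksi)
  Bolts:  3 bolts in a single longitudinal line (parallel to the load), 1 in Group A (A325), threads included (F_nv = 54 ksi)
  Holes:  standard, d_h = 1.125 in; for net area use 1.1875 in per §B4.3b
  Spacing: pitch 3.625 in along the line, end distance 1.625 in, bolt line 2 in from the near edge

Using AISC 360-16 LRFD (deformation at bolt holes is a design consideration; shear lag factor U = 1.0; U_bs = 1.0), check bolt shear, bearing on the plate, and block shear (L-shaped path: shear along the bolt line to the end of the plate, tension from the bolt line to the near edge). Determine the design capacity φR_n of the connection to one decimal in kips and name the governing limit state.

95.4 kips (bolt shear governs)

Bolt shear: A_b = π(1)²/4 = 0.7854 in². φR_n = 0.75 × 54 × 0.7854 × 3 × 1 = 95.4 kips.
Bearing (0.5 in plate, F_u = 70 ksi): end bolts L_c = 1.625 − 1.125/2 = 1.0625, R_n = min(1.2×1.0625×0.5×70, 2.4×1×0.5×70) = 44.625 kips/bolt; interior L_c = 3.625 − 1.125 = 2.5, R_n = 84 kips/bolt. φR_n = 0.75 × (1×44.625 + 2×84) = 159.5 kips.
Block shear: shear path 1×[1.625+2×3.625] = 1×8.875 in, A_gv = 4.4375, A_nv = 1×(8.875 − 2.5×1.1875)×0.5 = 2.9531 in²; tension to near edge: (2 − 0.5×1.1875)×0.5 = 0.70313 in². R_n = min(0.6×70×2.9531, 0.6×50×4.4375) + 1.0×70×0.70313 = min(124.03, 133.13) + 49.219 = 173.25 kips. φR_n = 0.75 × 173.25 = 129.9 kips.
Governing: min(95.4, 159.5, 129.9) = 95.4 kips → bolt shear.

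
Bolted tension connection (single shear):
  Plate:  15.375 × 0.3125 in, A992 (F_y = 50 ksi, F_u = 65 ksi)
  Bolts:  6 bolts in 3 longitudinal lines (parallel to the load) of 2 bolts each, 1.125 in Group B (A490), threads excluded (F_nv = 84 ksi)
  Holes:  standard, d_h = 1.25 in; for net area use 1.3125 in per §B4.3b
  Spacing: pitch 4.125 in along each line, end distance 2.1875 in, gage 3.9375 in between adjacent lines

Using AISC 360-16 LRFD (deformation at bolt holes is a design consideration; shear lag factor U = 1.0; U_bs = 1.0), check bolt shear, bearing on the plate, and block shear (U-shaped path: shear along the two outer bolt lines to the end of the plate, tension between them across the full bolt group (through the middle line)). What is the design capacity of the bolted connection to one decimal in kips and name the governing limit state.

Bolt shear: A_b = π(1.125)²/4 = 0.99402 in². φR_n = 0.75 × 84 × 0.99402 × 6 × 1 = 375.7 kips.
Bearing (0.3125 in plate, F_u = 65 ksi): end bolts L_c = 2.1875 − 1.25/2 = 1.5625, R_n = min(1.2×1.5625×0.3125×65, 2.4×1.125×0.3125×65) = 38.086 kips/bolt; interior L_c = 4.125 − 1.25 = 2.875, R_n = 54.844 kips/bolt. φR_n = 0.75 × (3×38.086 + 3×54.844) = 209.1 kips.
Block shear: shear path 2×[2.1875+1×4.125] = 2×6.3125 in, A_gv = 3.9453, A_nv = 2×(6.3125 − 1.5×1.3125)×0.3125 = 2.7148 in²; tension across gage: (7.875 − 2×1.3125)×0.3125 = 1.6406 in². R_n = min(0.6×65×2.7148, 0.6×50×3.9453) + 1.0×65×1.6406 = min(105.88, 118.36) + 106.64 = 212.52 kips. φR_n = 0.75 × 212.52 = 159.4 kips.
Governing: min(375.7, 209.1, 159.4) = 159.4 kips → block shear.

159.4 kips (block shear governs)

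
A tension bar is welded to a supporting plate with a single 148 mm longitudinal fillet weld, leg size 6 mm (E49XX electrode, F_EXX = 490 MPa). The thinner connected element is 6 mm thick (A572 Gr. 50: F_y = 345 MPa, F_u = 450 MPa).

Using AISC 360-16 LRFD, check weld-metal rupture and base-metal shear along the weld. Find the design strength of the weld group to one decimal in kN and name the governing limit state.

138.4 kN (weld metal governs)

Weld metal: throat = 0.707×6 = 4.242 mm, L = 148 mm. φR_n = 0.75 × 0.6 × 490 × 4.242 × 148 = 138.4 kN.
Base metal shear (6 mm plate): yield φR_n = 1.0×0.6×345×6×148 = 183.8 kN; rupture φR_n = 0.75×0.6×450×6×148 = 179.8 kN; take 179.8 kN (rupture).
Governing: min(138.4, 179.8) = 138.4 kN → weld metal.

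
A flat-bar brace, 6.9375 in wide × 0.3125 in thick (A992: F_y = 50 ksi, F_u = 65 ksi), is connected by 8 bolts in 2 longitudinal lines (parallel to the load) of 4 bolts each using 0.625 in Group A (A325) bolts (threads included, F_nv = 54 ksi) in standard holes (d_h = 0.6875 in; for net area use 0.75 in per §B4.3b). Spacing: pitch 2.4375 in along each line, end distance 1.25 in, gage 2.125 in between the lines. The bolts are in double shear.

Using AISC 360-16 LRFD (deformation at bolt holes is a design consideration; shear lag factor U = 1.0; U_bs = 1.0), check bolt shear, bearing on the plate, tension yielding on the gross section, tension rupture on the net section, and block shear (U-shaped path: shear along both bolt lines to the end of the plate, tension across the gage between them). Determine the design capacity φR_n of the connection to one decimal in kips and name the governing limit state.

82.8 kips (net-section rupture governs)

Bolt shear: A_b = π(0.625)²/4 = 0.3068 in². φR_n = 0.75 × 54 × 0.3068 × 8 × 2 = 198.8 kips.
Bearing (0.3125 in plate, F_u = 65 ksi): end bolts L_c = 1.25 − 0.6875/2 = 0.90625, R_n = min(1.2×0.90625×0.3125×65, 2.4×0.625×0.3125×65) = 22.09 kips/bolt; interior L_c = 2.4375 − 0.6875 = 1.75, R_n = 30.469 kips/bolt. φR_n = 0.75 × (2×22.09 + 6×30.469) = 170.2 kips.
Tension yield (gross): A_g = 6.9375×0.3125 = 2.168 in². φR_n = 0.90 × 50 × 2.168 = 97.6 kips.
Tension rupture (net): A_n = (6.9375 − 2×0.75)×0.3125 = 1.6992 in² (U = 1.0, A_e = A_n). φR_n = 0.75 × 65 × 1.6992 = 82.8 kips.
Block shear: shear path 2×[1.25+3×2.4375] = 2×8.5625 in, A_gv = 5.3516, A_nv = 2×(8.5625 − 3.5×0.75)×0.3125 = 3.7109 in²; tension across gage: (2.125 − 1×0.75)×0.3125 = 0.42969 in². R_n = min(0.6×65×3.7109, 0.6×50×5.3516) + 1.0×65×0.42969 = min(144.73, 160.55) + 27.93 = 172.66 kips. φR_n = 0.75 × 172.66 = 129.5 kips.
Governing: min(198.8, 170.2, 97.6, 82.8, 129.5) = 82.8 kips → net-section rupture.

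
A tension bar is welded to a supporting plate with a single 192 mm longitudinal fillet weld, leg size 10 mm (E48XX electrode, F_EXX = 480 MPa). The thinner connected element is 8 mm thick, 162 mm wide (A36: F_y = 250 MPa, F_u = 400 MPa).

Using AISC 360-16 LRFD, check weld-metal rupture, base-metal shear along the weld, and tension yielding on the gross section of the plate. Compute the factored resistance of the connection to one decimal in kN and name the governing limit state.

Weld metal: throat = 0.707×10 = 7.07 mm, L = 192 mm. φR_n = 0.75 × 0.6 × 480 × 7.07 × 192 = 293.2 kN.
Base metal shear (8 mm plate): yield φR_n = 1.0×0.6×250×8×192 = 230.4 kN; rupture φR_n = 0.75×0.6×400×8×192 = 276.5 kN; take 230.4 kN (yield).
Tension yield (gross): A_g = 162×8 = 1296 mm². φR_n = 0.90 × 250 × 1296 = 291.6 kN.
Governing: min(293.2, 230.4, 291.6) = 230.4 kN → base-metal shear.

230.4 kN (base-metal shear governs)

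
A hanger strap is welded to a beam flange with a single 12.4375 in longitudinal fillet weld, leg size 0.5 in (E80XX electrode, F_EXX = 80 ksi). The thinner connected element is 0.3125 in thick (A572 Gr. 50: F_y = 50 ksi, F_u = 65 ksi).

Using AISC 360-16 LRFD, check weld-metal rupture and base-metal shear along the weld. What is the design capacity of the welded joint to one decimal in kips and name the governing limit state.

Weld metal: throat = 0.707×0.5 = 0.3535 in, L = 12.4375 in. φR_n = 0.75 × 0.6 × 80 × 0.3535 × 12.4375 = 158.3 kips.
Base metal shear (0.3125 in plate): yield φR_n = 1.0×0.6×50×0.3125×12.4375 = 116.6 kips; rupture φR_n = 0.75×0.6×65×0.3125×12.4375 = 113.7 kips; take 113.7 kips (rupture).
Governing: min(158.3, 113.7) = 113.7 kips → base-metal shear.

113.7 kips (base-metal shear governs)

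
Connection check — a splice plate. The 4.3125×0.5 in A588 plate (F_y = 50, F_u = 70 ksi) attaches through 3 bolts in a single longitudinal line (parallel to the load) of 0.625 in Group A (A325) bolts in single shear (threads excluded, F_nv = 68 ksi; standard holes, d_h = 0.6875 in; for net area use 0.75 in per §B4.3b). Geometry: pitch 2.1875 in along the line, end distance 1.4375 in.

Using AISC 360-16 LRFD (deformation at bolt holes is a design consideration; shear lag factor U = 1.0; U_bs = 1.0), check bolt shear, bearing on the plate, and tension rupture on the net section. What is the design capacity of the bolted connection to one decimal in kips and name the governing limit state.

Bolt shear: A_b = π(0.625)²/4 = 0.3068 in². φR_n = 0.75 × 68 × 0.3068 × 3 × 1 = 46.9 kips.
Bearing (0.5 in plate, F_u = 70 ksi): end bolts L_c = 1.4375 − 0.6875/2 = 1.09375, R_n = min(1.2×1.09375×0.5×70, 2.4×0.625×0.5×70) = 45.938 kips/bolt; interior L_c = 2.1875 − 0.6875 = 1.5, R_n = 52.5 kips/bolt. φR_n = 0.75 × (1×45.938 + 2×52.5) = 113.2 kips.
Tension rupture (net): A_n = (4.3125 − 1×0.75)×0.5 = 1.7813 in² (U = 1.0, A_e = A_n). φR_n = 0.75 × 70 × 1.7813 = 93.5 kips.
Governing: min(46.9, 113.2, 93.5) = 46.9 kips → bolt shear.

46.9 kips (bolt shear governs)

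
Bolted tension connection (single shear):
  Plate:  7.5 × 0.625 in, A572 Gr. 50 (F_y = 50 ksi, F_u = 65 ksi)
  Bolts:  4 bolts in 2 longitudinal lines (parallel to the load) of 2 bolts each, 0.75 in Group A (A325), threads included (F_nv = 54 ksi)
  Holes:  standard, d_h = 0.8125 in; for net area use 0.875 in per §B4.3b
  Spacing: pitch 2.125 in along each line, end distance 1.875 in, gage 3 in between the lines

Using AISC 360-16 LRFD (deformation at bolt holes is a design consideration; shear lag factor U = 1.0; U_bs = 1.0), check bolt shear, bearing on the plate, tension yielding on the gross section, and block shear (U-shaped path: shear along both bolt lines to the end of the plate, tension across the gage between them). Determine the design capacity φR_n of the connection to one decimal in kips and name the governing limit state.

Bolt shear: A_b = π(0.75)²/4 = 0.44179 in². φR_n = 0.75 × 54 × 0.44179 × 4 × 1 = 71.6 kips.
Bearing (0.625 in plate, F_u = 65 ksi): end bolts L_c = 1.875 − 0.8125/2 = 1.46875, R_n = min(1.2×1.46875×0.625×65, 2.4×0.75×0.625×65) = 71.602 kips/bolt; interior L_c = 2.125 − 0.8125 = 1.3125, R_n = 63.984 kips/bolt. φR_n = 0.75 × (2×71.602 + 2×63.984) = 203.4 kips.
Tension yield (gross): A_g = 7.5×0.625 = 4.6875 in². φR_n = 0.90 × 50 × 4.6875 = 210.9 kips.
Block shear: shear path 2×[1.875+1×2.125] = 2×4 in, A_gv = 5, A_nv = 2×(4 − 1.5×0.875)×0.625 = 3.3594 in²; tension across gage: (3 − 1×0.875)×0.625 = 1.3281 in². R_n = min(0.6×65×3.3594, 0.6×50×5) + 1.0×65×1.3281 = min(131.02, 150) + 86.327 = 217.35 kips. φR_n = 0.75 × 217.35 = 163.0 kips.
Governing: min(71.6, 203.4, 210.9, 163.0) = 71.6 kips → bolt shear.

71.6 kips (bolt shear governs)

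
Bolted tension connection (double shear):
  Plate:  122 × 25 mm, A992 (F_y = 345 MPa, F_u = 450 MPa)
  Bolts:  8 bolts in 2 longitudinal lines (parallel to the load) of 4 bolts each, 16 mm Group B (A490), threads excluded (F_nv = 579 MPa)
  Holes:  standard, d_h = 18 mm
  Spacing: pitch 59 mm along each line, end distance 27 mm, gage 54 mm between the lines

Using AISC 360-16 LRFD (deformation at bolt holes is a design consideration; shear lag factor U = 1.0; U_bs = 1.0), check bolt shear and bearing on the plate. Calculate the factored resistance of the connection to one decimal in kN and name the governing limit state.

1397.0 kN (bolt shear governs)

Bolt shear: A_b = π(16)²/4 = 201.06 mm². φR_n = 0.75 × 579 × 201.06 × 8 × 2 = 1397.0 kN.
Bearing (25 mm plate, F_u = 450 MPa): end bolts L_c = 27 − 18/2 = 18, R_n = min(1.2×18×25×450, 2.4×16×25×450) = 243 kN/bolt; interior L_c = 59 − 18 = 41, R_n = 432 kN/bolt. φR_n = 0.75 × (2×243 + 6×432) = 2308.5 kN.
Governing: min(1397.0, 2308.5) = 1397.0 kN → bolt shear.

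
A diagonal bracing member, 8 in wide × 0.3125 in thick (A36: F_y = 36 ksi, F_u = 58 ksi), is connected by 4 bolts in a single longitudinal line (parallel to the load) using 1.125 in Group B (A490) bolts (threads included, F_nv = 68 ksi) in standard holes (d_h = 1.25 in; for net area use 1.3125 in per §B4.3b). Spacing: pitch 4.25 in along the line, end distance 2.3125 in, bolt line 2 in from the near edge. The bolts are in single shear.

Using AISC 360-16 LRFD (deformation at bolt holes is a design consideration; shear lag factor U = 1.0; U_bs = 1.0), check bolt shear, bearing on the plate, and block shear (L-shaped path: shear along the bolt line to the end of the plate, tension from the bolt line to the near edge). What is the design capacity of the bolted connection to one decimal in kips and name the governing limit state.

Bolt shear: A_b = π(1.125)²/4 = 0.99402 in². φR_n = 0.75 × 68 × 0.99402 × 4 × 1 = 202.8 kips.
Bearing (0.3125 in plate, F_u = 58 ksi): end bolts L_c = 2.3125 − 1.25/2 = 1.6875, R_n = min(1.2×1.6875×0.3125×58, 2.4×1.125×0.3125×58) = 36.703 kips/bolt; interior L_c = 4.25 − 1.25 = 3, R_n = 48.938 kips/bolt. φR_n = 0.75 × (1×36.703 + 3×48.938) = 137.6 kips.
Block shear: shear path 1×[2.3125+3×4.25] = 1×15.0625 in, A_gv = 4.707, A_nv = 1×(15.0625 − 3.5×1.3125)×0.3125 = 3.2715 in²; tension to near edge: (2 − 0.5×1.3125)×0.3125 = 0.41992 in². R_n = min(0.6×58×3.2715, 0.6×36×4.707) + 1.0×58×0.41992 = min(113.85, 101.67) + 24.355 = 126.03 kips. φR_n = 0.75 × 126.03 = 94.5 kips.
Governing: min(202.8, 137.6, 94.5) = 94.5 kips → block shear.

94.5 kips (block shear governs)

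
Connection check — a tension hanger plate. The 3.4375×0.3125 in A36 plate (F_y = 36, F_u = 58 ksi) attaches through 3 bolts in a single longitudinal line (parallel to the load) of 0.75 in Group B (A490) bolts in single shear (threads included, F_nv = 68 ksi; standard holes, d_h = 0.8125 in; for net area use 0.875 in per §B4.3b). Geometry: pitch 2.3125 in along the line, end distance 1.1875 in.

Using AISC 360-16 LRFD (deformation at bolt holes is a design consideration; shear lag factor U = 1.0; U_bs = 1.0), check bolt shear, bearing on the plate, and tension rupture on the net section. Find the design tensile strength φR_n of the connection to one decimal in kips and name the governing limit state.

34.8 kips (net-section rupture governs)

Bolt shear: A_b = π(0.75)²/4 = 0.44179 in². φR_n = 0.75 × 68 × 0.44179 × 3 × 1 = 67.6 kips.
Bearing (0.3125 in plate, F_u = 58 ksi): end bolts L_c = 1.1875 − 0.8125/2 = 0.78125, R_n = min(1.2×0.78125×0.3125×58, 2.4×0.75×0.3125×58) = 16.992 kips/bolt; interior L_c = 2.3125 − 0.8125 = 1.5, R_n = 32.625 kips/bolt. φR_n = 0.75 × (1×16.992 + 2×32.625) = 61.7 kips.
Tension rupture (net): A_n = (3.4375 − 1×0.875)×0.3125 = 0.80078 in² (U = 1.0, A_e = A_n). φR_n = 0.75 × 58 × 0.80078 = 34.8 kips.
Governing: min(67.6, 61.7, 34.8) = 34.8 kips → net-section rupture.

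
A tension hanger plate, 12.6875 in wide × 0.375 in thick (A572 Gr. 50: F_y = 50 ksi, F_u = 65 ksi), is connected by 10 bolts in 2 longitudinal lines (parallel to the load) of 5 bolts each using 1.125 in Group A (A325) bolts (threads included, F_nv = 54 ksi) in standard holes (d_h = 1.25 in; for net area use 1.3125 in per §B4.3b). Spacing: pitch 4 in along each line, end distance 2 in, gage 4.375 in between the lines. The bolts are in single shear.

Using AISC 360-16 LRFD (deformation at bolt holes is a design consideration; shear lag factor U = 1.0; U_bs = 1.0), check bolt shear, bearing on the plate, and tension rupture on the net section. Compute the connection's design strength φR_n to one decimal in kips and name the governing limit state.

Bolt shear: A_b = π(1.125)²/4 = 0.99402 in². φR_n = 0.75 × 54 × 0.99402 × 10 × 1 = 402.6 kips.
Bearing (0.375 in plate, F_u = 65 ksi): end bolts L_c = 2 − 1.25/2 = 1.375, R_n = min(1.2×1.375×0.375×65, 2.4×1.125×0.375×65) = 40.219 kips/bolt; interior L_c = 4 − 1.25 = 2.75, R_n = 65.813 kips/bolt. φR_n = 0.75 × (2×40.219 + 8×65.813) = 455.2 kips.
Tension rupture (net): A_n = (12.6875 − 2×1.3125)×0.375 = 3.7734 in² (U = 1.0, A_e = A_n). φR_n = 0.75 × 65 × 3.7734 = 184.0 kips.
Governing: min(402.6, 455.2, 184.0) = 184.0 kips → net-section rupture.

184.0 kips (net-section rupture governs)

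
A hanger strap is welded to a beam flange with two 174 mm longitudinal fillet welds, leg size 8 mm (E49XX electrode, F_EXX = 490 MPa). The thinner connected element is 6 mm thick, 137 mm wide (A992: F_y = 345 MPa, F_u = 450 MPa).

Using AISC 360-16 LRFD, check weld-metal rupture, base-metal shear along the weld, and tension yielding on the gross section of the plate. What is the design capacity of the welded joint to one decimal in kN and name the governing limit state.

255.2 kN (gross-section yield governs)

Weld metal: throat = 0.707×8 = 5.656 mm, L = 2×174 = 348 mm. φR_n = 0.75 × 0.6 × 490 × 5.656 × 348 = 434.0 kN.
Base metal shear (6 mm plate): yield φR_n = 1.0×0.6×345×6×348 = 432.2 kN; rupture φR_n = 0.75×0.6×450×6×348 = 422.8 kN; take 422.8 kN (rupture).
Tension yield (gross): A_g = 137×6 = 822 mm². φR_n = 0.90 × 345 × 822 = 255.2 kN.
Governing: min(434.0, 422.8, 255.2) = 255.2 kN → gross-section yield.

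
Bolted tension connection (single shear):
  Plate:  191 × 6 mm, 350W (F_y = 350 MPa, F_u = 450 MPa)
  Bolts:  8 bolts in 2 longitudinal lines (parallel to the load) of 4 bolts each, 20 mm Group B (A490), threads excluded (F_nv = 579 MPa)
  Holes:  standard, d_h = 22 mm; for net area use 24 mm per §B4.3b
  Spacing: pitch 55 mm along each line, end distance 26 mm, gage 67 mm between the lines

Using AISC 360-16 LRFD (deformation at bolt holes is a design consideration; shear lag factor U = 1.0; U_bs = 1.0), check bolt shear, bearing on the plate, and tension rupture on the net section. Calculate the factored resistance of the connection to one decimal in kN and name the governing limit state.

Bolt shear: A_b = π(20)²/4 = 314.16 mm². φR_n = 0.75 × 579 × 314.16 × 8 × 1 = 1091.4 kN.
Bearing (6 mm plate, F_u = 450 MPa): end bolts L_c = 26 − 22/2 = 15, R_n = min(1.2×15×6×450, 2.4×20×6×450) = 48.6 kN/bolt; interior L_c = 55 − 22 = 33, R_n = 106.92 kN/bolt. φR_n = 0.75 × (2×48.6 + 6×106.92) = 554.0 kN.
Tension rupture (net): A_n = (191 − 2×24)×6 = 858 mm² (U = 1.0, A_e = A_n). φR_n = 0.75 × 450 × 858 = 289.6 kN.
Governing: min(1091.4, 554.0, 289.6) = 289.6 kN → net-section rupture.

289.6 kN (net-section rupture governs)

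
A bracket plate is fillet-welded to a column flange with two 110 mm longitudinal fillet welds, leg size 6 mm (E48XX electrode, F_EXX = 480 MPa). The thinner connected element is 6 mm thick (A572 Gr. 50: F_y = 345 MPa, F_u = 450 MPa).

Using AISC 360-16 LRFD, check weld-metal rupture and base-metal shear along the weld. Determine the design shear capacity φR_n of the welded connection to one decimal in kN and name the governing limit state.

201.6 kN (weld metal governs)

Weld metal: throat = 0.707×6 = 4.242 mm, L = 2×110 = 220 mm. φR_n = 0.75 × 0.6 × 480 × 4.242 × 220 = 201.6 kN.
Base metal shear (6 mm plate): yield φR_n = 1.0×0.6×345×6×220 = 273.2 kN; rupture φR_n = 0.75×0.6×450×6×220 = 267.3 kN; take 267.3 kN (rupture).
Governing: min(201.6, 267.3) = 201.6 kN → weld metal.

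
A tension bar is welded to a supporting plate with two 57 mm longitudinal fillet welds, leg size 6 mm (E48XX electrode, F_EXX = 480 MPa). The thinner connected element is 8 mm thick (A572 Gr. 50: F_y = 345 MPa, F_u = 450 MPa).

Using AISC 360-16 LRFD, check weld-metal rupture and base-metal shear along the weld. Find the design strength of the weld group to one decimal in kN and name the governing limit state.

Weld metal: throat = 0.707×6 = 4.242 mm, L = 2×57 = 114 mm. φR_n = 0.75 × 0.6 × 480 × 4.242 × 114 = 104.5 kN.
Base metal shear (8 mm plate): yield φR_n = 1.0×0.6×345×8×114 = 188.8 kN; rupture φR_n = 0.75×0.6×450×8×114 = 184.7 kN; take 184.7 kN (rupture).
Governing: min(104.5, 184.7) = 104.5 kN → weld metal.

104.5 kN (weld metal governs)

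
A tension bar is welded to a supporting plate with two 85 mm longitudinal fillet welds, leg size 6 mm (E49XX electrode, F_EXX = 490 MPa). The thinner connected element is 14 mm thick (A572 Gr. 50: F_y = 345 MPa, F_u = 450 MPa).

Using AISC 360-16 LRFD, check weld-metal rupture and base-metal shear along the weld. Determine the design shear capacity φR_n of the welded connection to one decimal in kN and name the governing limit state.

159.0 kN (weld metal governs)

Weld metal: throat = 0.707×6 = 4.242 mm, L = 2×85 = 170 mm. φR_n = 0.75 × 0.6 × 490 × 4.242 × 170 = 159.0 kN.
Base metal shear (14 mm plate): yield φR_n = 1.0×0.6×345×14×170 = 492.7 kN; rupture φR_n = 0.75×0.6×450×14×170 = 482.0 kN; take 482.0 kN (rupture).
Governing: min(159.0, 482.0) = 159.0 kN → weld metal.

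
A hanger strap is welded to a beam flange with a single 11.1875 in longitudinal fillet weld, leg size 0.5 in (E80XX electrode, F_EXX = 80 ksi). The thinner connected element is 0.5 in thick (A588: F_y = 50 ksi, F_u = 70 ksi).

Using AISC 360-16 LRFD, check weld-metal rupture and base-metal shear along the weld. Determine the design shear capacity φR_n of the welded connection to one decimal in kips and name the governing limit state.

142.4 kips (weld metal governs)

Weld metal: throat = 0.707×0.5 = 0.3535 in, L = 11.1875 in. φR_n = 0.75 × 0.6 × 80 × 0.3535 × 11.1875 = 142.4 kips.
Base metal shear (0.5 in plate): yield φR_n = 1.0×0.6×50×0.5×11.1875 = 167.8 kips; rupture φR_n = 0.75×0.6×70×0.5×11.1875 = 176.2 kips; take 167.8 kips (yield).
Governing: min(142.4, 167.8) = 142.4 kips → weld metal.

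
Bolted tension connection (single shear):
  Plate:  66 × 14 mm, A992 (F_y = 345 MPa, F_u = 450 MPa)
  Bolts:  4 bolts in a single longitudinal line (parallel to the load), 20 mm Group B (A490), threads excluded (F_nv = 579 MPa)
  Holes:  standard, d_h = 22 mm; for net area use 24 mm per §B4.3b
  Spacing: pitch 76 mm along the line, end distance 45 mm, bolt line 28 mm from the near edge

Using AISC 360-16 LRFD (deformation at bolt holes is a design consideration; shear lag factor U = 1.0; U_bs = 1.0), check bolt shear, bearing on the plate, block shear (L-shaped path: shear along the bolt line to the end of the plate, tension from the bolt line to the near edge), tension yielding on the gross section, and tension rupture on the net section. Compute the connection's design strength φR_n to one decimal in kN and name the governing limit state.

Bolt shear: A_b = π(20)²/4 = 314.16 mm². φR_n = 0.75 × 579 × 314.16 × 4 × 1 = 545.7 kN.
Bearing (14 mm plate, F_u = 450 MPa): end bolts L_c = 45 − 22/2 = 34, R_n = min(1.2×34×14×450, 2.4×20×14×450) = 257.04 kN/bolt; interior L_c = 76 − 22 = 54, R_n = 302.4 kN/bolt. φR_n = 0.75 × (1×257.04 + 3×302.4) = 873.2 kN.
Block shear: shear path 1×[45+3×76] = 1×273 mm, A_gv = 3822, A_nv = 1×(273 − 3.5×24)×14 = 2646 mm²; tension to near edge: (28 − 0.5×24)×14 = 224 mm². R_n = min(0.6×450×2646, 0.6×345×3822) + 1.0×450×224 = min(714.42, 791.15) + 100.8 = 815.22 kN. φR_n = 0.75 × 815.22 = 611.4 kN.
Tension yield (gross): A_g = 66×14 = 924 mm². φR_n = 0.90 × 345 × 924 = 286.9 kN.
Tension rupture (net): A_n = (66 − 1×24)×14 = 588 mm² (U = 1.0, A_e = A_n). φR_n = 0.75 × 450 × 588 = 198.5 kN.
Governing: min(545.7, 873.2, 611.4, 286.9, 198.5) = 198.5 kN → net-section rupture.

198.5 kN (net-section rupture governs)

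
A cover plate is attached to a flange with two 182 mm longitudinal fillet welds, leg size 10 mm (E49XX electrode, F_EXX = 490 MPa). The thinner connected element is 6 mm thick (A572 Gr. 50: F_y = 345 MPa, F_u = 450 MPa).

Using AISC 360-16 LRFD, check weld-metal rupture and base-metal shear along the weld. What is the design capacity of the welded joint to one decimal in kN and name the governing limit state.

442.3 kN (base-metal shear governs)

Weld metal: throat = 0.707×10 = 7.07 mm, L = 2×182 = 364 mm. φR_n = 0.75 × 0.6 × 490 × 7.07 × 364 = 567.5 kN.
Base metal shear (6 mm plate): yield φR_n = 1.0×0.6×345×6×364 = 452.1 kN; rupture φR_n = 0.75×0.6×450×6×364 = 442.3 kN; take 442.3 kN (rupture).
Governing: min(567.5, 442.3) = 442.3 kN → base-metal shear.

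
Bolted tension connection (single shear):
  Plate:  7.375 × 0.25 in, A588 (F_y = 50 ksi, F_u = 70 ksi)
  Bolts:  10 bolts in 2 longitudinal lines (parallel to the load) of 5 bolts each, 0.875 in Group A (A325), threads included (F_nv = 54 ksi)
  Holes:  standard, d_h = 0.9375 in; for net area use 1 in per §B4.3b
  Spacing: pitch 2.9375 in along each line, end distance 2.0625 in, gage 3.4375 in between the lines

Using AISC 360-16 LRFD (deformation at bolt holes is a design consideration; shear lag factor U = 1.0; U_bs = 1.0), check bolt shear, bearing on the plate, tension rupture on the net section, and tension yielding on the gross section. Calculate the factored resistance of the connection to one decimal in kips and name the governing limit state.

Bolt shear: A_b = π(0.875)²/4 = 0.60132 in². φR_n = 0.75 × 54 × 0.60132 × 10 × 1 = 243.5 kips.
Bearing (0.25 in plate, F_u = 70 ksi): end bolts L_c = 2.0625 − 0.9375/2 = 1.59375, R_n = min(1.2×1.59375×0.25×70, 2.4×0.875×0.25×70) = 33.469 kips/bolt; interior L_c = 2.9375 − 0.9375 = 2, R_n = 36.75 kips/bolt. φR_n = 0.75 × (2×33.469 + 8×36.75) = 270.7 kips.
Tension rupture (net): A_n = (7.375 − 2×1)×0.25 = 1.3438 in² (U = 1.0, A_e = A_n). φR_n = 0.75 × 70 × 1.3438 = 70.5 kips.
Tension yield (gross): A_g = 7.375×0.25 = 1.8438 in². φR_n = 0.90 × 50 × 1.8438 = 83.0 kips.
Governing: min(243.5, 270.7, 70.5, 83.0) = 70.5 kips → net-section rupture.

70.5 kips (net-section rupture governs)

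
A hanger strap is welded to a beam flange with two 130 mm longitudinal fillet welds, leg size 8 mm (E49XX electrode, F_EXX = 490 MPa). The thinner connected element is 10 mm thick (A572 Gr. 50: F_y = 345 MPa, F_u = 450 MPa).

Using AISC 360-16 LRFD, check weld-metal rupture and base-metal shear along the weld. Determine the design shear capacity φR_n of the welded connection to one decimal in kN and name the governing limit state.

324.3 kN (weld metal governs)

Weld metal: throat = 0.707×8 = 5.656 mm, L = 2×130 = 260 mm. φR_n = 0.75 × 0.6 × 490 × 5.656 × 260 = 324.3 kN.
Base metal shear (10 mm plate): yield φR_n = 1.0×0.6×345×10×260 = 538.2 kN; rupture φR_n = 0.75×0.6×450×10×260 = 526.5 kN; take 526.5 kN (rupture).
Governing: min(324.3, 526.5) = 324.3 kN → weld metal.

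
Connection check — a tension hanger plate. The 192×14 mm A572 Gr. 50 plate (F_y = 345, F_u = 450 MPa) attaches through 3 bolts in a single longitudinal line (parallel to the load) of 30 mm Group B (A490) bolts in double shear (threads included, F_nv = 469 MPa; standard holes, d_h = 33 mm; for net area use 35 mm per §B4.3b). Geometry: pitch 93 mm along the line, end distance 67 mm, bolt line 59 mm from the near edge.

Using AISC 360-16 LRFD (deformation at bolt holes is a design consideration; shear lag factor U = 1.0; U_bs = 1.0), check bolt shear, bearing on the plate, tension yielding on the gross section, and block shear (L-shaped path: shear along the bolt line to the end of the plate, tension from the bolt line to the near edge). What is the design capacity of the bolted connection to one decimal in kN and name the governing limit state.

Bolt shear: A_b = π(30)²/4 = 706.86 mm². φR_n = 0.75 × 469 × 706.86 × 3 × 2 = 1491.8 kN.
Bearing (14 mm plate, F_u = 450 MPa): end bolts L_c = 67 − 33/2 = 50.5, R_n = min(1.2×50.5×14×450, 2.4×30×14×450) = 381.78 kN/bolt; interior L_c = 93 − 33 = 60, R_n = 453.6 kN/bolt. φR_n = 0.75 × (1×381.78 + 2×453.6) = 966.7 kN.
Tension yield (gross): A_g = 192×14 = 2688 mm². φR_n = 0.90 × 345 × 2688 = 834.6 kN.
Block shear: shear path 1×[67+2×93] = 1×253 mm, A_gv = 3542, A_nv = 1×(253 − 2.5×35)×14 = 2317 mm²; tension to near edge: (59 − 0.5×35)×14 = 581 mm². R_n = min(0.6×450×2317, 0.6×345×3542) + 1.0×450×581 = min(625.59, 733.19) + 261.45 = 887.04 kN. φR_n = 0.75 × 887.04 = 665.3 kN.
Governing: min(1491.8, 966.7, 834.6, 665.3) = 665.3 kN → block shear.

665.3 kN (block shear governs)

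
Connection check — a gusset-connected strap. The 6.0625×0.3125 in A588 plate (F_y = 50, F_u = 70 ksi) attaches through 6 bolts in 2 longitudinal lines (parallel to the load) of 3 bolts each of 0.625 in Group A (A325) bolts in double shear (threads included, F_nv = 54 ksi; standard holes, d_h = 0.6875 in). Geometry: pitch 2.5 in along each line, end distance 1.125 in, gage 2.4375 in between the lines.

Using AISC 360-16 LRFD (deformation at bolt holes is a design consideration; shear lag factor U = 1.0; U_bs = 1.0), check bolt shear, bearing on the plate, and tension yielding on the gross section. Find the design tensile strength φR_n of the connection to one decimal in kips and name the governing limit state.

85.3 kips (gross-section yield governs)

Bolt shear: A_b = π(0.625)²/4 = 0.3068 in². φR_n = 0.75 × 54 × 0.3068 × 6 × 2 = 149.1 kips.
Bearing (0.3125 in plate, F_u = 70 ksi): end bolts L_c = 1.125 − 0.6875/2 = 0.78125, R_n = min(1.2×0.78125×0.3125×70, 2.4×0.625×0.3125×70) = 20.508 kips/bolt; interior L_c = 2.5 − 0.6875 = 1.8125, R_n = 32.813 kips/bolt. φR_n = 0.75 × (2×20.508 + 4×32.813) = 129.2 kips.
Tension yield (gross): A_g = 6.0625×0.3125 = 1.8945 in². φR_n = 0.90 × 50 × 1.8945 = 85.3 kips.
Governing: min(149.1, 129.2, 85.3) = 85.3 kips → gross-section yield.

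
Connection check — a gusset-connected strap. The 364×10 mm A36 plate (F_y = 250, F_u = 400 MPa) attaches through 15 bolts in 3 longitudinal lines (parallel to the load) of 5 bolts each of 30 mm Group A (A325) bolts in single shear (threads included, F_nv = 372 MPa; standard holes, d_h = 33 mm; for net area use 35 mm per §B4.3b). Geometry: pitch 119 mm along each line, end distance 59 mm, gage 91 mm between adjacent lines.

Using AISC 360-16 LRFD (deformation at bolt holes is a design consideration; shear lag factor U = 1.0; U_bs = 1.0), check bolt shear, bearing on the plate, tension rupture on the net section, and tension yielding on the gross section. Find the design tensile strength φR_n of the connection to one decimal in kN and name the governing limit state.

Bolt shear: A_b = π(30)²/4 = 706.86 mm². φR_n = 0.75 × 372 × 706.86 × 15 × 1 = 2958.2 kN.
Bearing (10 mm plate, F_u = 400 MPa): end bolts L_c = 59 − 33/2 = 42.5, R_n = min(1.2×42.5×10×400, 2.4×30×10×400) = 204 kN/bolt; interior L_c = 119 − 33 = 86, R_n = 288 kN/bolt. φR_n = 0.75 × (3×204 + 12×288) = 3051.0 kN.
Tension rupture (net): A_n = (364 − 3×35)×10 = 2590 mm² (U = 1.0, A_e = A_n). φR_n = 0.75 × 400 × 2590 = 777.0 kN.
Tension yield (gross): A_g = 364×10 = 3640 mm². φR_n = 0.90 × 250 × 3640 = 819.0 kN.
Governing: min(2958.2, 3051.0, 777.0, 819.0) = 777.0 kN → net-section rupture.

777.0 kN (net-section rupture governs)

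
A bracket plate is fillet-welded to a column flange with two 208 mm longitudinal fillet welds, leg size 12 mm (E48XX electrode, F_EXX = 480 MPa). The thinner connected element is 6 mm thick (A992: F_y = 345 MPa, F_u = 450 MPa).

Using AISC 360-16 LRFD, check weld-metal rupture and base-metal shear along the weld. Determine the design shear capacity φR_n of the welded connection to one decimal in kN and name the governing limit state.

505.4 kN (base-metal shear governs)

Weld metal: throat = 0.707×12 = 8.484 mm, L = 2×208 = 416 mm. φR_n = 0.75 × 0.6 × 480 × 8.484 × 416 = 762.3 kN.
Base metal shear (6 mm plate): yield φR_n = 1.0×0.6×345×6×416 = 516.7 kN; rupture φR_n = 0.75×0.6×450×6×416 = 505.4 kN; take 505.4 kN (rupture).
Governing: min(762.3, 505.4) = 505.4 kN → base-metal shear.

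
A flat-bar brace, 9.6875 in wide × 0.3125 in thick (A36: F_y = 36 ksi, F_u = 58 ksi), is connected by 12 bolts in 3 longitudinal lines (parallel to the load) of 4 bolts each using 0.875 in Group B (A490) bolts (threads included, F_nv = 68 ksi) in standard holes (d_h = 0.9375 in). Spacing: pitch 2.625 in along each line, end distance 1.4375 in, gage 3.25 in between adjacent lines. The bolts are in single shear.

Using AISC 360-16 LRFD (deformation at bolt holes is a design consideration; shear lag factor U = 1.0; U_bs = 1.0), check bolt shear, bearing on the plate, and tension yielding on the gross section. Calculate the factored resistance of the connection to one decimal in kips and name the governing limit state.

Bolt shear: A_b = π(0.875)²/4 = 0.60132 in². φR_n = 0.75 × 68 × 0.60132 × 12 × 1 = 368.0 kips.
Bearing (0.3125 in plate, F_u = 58 ksi): end bolts L_c = 1.4375 − 0.9375/2 = 0.96875, R_n = min(1.2×0.96875×0.3125×58, 2.4×0.875×0.3125×58) = 21.07 kips/bolt; interior L_c = 2.625 − 0.9375 = 1.6875, R_n = 36.703 kips/bolt. φR_n = 0.75 × (3×21.07 + 9×36.703) = 295.2 kips.
Tension yield (gross): A_g = 9.6875×0.3125 = 3.0273 in². φR_n = 0.90 × 36 × 3.0273 = 98.1 kips.
Governing: min(368.0, 295.2, 98.1) = 98.1 kips → gross-section yield.

98.1 kips (gross-section yield governs)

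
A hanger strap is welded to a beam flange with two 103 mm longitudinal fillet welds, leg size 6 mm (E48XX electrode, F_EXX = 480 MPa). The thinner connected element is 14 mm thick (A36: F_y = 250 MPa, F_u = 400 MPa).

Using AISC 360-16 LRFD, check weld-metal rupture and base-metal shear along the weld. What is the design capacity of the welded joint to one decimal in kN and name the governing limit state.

Weld metal: throat = 0.707×6 = 4.242 mm, L = 2×103 = 206 mm. φR_n = 0.75 × 0.6 × 480 × 4.242 × 206 = 188.8 kN.
Base metal shear (14 mm plate): yield φR_n = 1.0×0.6×250×14×206 = 432.6 kN; rupture φR_n = 0.75×0.6×400×14×206 = 519.1 kN; take 432.6 kN (yield).
Governing: min(188.8, 432.6) = 188.8 kN → weld metal.

188.8 kN (weld metal governs)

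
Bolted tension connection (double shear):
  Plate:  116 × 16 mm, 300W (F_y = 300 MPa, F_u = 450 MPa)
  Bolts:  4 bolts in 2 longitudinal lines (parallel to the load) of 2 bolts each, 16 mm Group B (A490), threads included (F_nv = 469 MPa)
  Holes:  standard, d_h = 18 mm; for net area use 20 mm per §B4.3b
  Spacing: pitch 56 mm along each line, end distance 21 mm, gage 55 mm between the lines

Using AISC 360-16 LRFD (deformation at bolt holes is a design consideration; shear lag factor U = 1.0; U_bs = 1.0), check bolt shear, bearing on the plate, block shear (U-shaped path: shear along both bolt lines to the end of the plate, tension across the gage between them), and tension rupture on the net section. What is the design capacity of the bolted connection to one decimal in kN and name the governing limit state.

410.4 kN (net-section rupture governs)

Bolt shear: A_b = π(16)²/4 = 201.06 mm². φR_n = 0.75 × 469 × 201.06 × 4 × 2 = 565.8 kN.
Bearing (16 mm plate, F_u = 450 MPa): end bolts L_c = 21 − 18/2 = 12, R_n = min(1.2×12×16×450, 2.4×16×16×450) = 103.68 kN/bolt; interior L_c = 56 − 18 = 38, R_n = 276.48 kN/bolt. φR_n = 0.75 × (2×103.68 + 2×276.48) = 570.2 kN.
Block shear: shear path 2×[21+1×56] = 2×77 mm, A_gv = 2464, A_nv = 2×(77 − 1.5×20)×16 = 1504 mm²; tension across gage: (55 − 1×20)×16 = 560 mm². R_n = min(0.6×450×1504, 0.6×300×2464) + 1.0×450×560 = min(406.08, 443.52) + 252 = 658.08 kN. φR_n = 0.75 × 658.08 = 493.6 kN.
Tension rupture (net): A_n = (116 − 2×20)×16 = 1216 mm² (U = 1.0, A_e = A_n). φR_n = 0.75 × 450 × 1216 = 410.4 kN.
Governing: min(565.8, 570.2, 493.6, 410.4) = 410.4 kN → net-section rupture.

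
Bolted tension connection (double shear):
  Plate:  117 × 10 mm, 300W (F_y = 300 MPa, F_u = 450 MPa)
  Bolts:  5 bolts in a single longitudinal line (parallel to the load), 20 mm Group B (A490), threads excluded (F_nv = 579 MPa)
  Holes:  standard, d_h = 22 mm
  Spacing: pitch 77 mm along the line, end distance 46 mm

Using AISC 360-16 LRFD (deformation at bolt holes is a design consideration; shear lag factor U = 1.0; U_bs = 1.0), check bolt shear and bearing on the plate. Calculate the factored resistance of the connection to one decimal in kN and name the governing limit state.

Bolt shear: A_b = π(20)²/4 = 314.16 mm². φR_n = 0.75 × 579 × 314.16 × 5 × 2 = 1364.2 kN.
Bearing (10 mm plate, F_u = 450 MPa): end bolts L_c = 46 − 22/2 = 35, R_n = min(1.2×35×10×450, 2.4×20×10×450) = 189 kN/bolt; interior L_c = 77 − 22 = 55, R_n = 216 kN/bolt. φR_n = 0.75 × (1×189 + 4×216) = 789.8 kN.
Governing: min(1364.2, 789.8) = 789.8 kN → bearing.

789.8 kN (bearing governs)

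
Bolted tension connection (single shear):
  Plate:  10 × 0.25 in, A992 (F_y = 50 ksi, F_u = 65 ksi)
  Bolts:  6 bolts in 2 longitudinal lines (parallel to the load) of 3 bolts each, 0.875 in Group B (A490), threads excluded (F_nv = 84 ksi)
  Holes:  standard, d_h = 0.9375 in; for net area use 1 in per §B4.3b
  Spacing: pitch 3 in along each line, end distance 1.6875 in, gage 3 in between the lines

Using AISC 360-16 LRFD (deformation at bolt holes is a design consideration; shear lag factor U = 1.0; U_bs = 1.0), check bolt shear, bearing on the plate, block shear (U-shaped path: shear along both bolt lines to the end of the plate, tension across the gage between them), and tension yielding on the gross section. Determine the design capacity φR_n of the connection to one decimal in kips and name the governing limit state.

100.2 kips (block shear governs)

Bolt shear: A_b = π(0.875)²/4 = 0.60132 in². φR_n = 0.75 × 84 × 0.60132 × 6 × 1 = 227.3 kips.
Bearing (0.25 in plate, F_u = 65 ksi): end bolts L_c = 1.6875 − 0.9375/2 = 1.21875, R_n = min(1.2×1.21875×0.25×65, 2.4×0.875×0.25×65) = 23.766 kips/bolt; interior L_c = 3 − 0.9375 = 2.0625, R_n = 34.125 kips/bolt. φR_n = 0.75 × (2×23.766 + 4×34.125) = 138.0 kips.
Block shear: shear path 2×[1.6875+2×3] = 2×7.6875 in, A_gv = 3.8438, A_nv = 2×(7.6875 − 2.5×1)×0.25 = 2.5938 in²; tension across gage: (3 − 1×1)×0.25 = 0.5 in². R_n = min(0.6×65×2.5938, 0.6×50×3.8438) + 1.0×65×0.5 = min(101.16, 115.31) + 32.5 = 133.66 kips. φR_n = 0.75 × 133.66 = 100.2 kips.
Tension yield (gross): A_g = 10×0.25 = 2.5 in². φR_n = 0.90 × 50 × 2.5 = 112.5 kips.
Governing: min(227.3, 138.0, 100.2, 112.5) = 100.2 kips → block shear.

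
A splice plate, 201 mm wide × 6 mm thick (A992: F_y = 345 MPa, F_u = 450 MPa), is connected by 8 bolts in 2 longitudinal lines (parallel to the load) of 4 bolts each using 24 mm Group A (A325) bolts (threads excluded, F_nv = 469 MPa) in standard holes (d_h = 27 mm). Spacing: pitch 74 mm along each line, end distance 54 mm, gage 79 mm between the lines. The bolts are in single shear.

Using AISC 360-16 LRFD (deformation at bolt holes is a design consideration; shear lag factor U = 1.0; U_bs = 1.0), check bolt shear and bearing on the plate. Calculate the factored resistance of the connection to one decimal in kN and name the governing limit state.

882.1 kN (bearing governs)

Bolt shear: A_b = π(24)²/4 = 452.39 mm². φR_n = 0.75 × 469 × 452.39 × 8 × 1 = 1273.0 kN.
Bearing (6 mm plate, F_u = 450 MPa): end bolts L_c = 54 − 27/2 = 40.5, R_n = min(1.2×40.5×6×450, 2.4×24×6×450) = 131.22 kN/bolt; interior L_c = 74 − 27 = 47, R_n = 152.28 kN/bolt. φR_n = 0.75 × (2×131.22 + 6×152.28) = 882.1 kN.
Governing: min(1273.0, 882.1) = 882.1 kN → bearing.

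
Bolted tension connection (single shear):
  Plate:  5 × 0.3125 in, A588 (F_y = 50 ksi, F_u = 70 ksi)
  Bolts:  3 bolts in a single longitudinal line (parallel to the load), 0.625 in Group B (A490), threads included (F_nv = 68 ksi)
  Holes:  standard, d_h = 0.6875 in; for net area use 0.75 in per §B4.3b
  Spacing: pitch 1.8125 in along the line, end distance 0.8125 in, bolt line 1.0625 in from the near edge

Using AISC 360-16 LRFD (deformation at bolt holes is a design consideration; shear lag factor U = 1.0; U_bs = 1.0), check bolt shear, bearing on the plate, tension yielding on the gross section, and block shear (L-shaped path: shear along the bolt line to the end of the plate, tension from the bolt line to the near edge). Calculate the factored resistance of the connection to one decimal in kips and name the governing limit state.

Bolt shear: A_b = π(0.625)²/4 = 0.3068 in². φR_n = 0.75 × 68 × 0.3068 × 3 × 1 = 46.9 kips.
Bearing (0.3125 in plate, F_u = 70 ksi): end bolts L_c = 0.8125 − 0.6875/2 = 0.46875, R_n = min(1.2×0.46875×0.3125×70, 2.4×0.625×0.3125×70) = 12.305 kips/bolt; interior L_c = 1.8125 − 0.6875 = 1.125, R_n = 29.531 kips/bolt. φR_n = 0.75 × (1×12.305 + 2×29.531) = 53.5 kips.
Tension yield (gross): A_g = 5×0.3125 = 1.5625 in². φR_n = 0.90 × 50 × 1.5625 = 70.3 kips.
Block shear: shear path 1×[0.8125+2×1.8125] = 1×4.4375 in, A_gv = 1.3867, A_nv = 1×(4.4375 − 2.5×0.75)×0.3125 = 0.80078 in²; tension to near edge: (1.0625 − 0.5×0.75)×0.3125 = 0.21484 in². R_n = min(0.6×70×0.80078, 0.6×50×1.3867) + 1.0×70×0.21484 = min(33.633, 41.601) + 15.039 = 48.672 kips. φR_n = 0.75 × 48.672 = 36.5 kips.
Governing: min(46.9, 53.5, 70.3, 36.5) = 36.5 kips → block shear.

36.5 kips (block shear governs)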